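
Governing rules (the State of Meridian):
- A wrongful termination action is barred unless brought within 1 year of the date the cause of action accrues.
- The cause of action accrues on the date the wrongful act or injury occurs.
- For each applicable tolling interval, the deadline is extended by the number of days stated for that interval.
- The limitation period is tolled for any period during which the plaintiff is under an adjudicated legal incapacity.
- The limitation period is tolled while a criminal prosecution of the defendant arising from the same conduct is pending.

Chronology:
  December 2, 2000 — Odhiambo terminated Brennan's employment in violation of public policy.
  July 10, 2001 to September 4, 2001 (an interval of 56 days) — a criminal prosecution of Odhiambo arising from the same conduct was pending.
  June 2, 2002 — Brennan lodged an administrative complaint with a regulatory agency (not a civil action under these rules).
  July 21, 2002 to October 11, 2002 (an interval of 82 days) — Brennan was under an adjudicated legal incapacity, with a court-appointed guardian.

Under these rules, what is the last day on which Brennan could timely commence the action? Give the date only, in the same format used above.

January 27, 2002

The claim accrued on December 2, 2000, when the wrongful act occurred.
1 year from December 2, 2000 is December 2, 2001.
The period was tolled for 56 days by the pending criminal prosecution (July 10, 2001 to September 4, 2001), pushing the deadline to January 27, 2002.
By the time the plaintiff's legal incapacity began on July 21, 2002, the limitation period had already expired on January 27, 2002; that interval cannot revive it.
None of the other events listed affects the running of the period under the stated rules.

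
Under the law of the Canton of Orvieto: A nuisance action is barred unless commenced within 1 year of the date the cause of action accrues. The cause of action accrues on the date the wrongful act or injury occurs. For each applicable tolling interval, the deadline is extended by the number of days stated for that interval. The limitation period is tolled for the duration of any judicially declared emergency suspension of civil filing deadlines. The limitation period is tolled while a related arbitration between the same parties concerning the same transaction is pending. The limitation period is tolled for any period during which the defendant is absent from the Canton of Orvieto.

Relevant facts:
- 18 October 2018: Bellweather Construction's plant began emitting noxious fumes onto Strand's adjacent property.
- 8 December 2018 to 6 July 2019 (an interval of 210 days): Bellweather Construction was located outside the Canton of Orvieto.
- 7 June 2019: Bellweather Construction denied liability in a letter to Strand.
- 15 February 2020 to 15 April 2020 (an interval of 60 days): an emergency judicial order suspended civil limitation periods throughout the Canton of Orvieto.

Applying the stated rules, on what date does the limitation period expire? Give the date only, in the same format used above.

The limitation period began to run on 18 October 2018.
The untolled deadline — 1 year after 18 October 2018 — is 18 October 2019.
The defendant's absence from the jurisdiction from 8 December 2018 to 6 July 2019 tolled the period for 210 days, extending the deadline to 15 May 2020.
Because the emergency suspension of filing deadlines ran from 15 February 2020 to 15 April 2020, the deadline is extended by 60 days to 14 July 2020.
The other events in the timeline have no effect on the limitation period under the stated rules.

14 July 2020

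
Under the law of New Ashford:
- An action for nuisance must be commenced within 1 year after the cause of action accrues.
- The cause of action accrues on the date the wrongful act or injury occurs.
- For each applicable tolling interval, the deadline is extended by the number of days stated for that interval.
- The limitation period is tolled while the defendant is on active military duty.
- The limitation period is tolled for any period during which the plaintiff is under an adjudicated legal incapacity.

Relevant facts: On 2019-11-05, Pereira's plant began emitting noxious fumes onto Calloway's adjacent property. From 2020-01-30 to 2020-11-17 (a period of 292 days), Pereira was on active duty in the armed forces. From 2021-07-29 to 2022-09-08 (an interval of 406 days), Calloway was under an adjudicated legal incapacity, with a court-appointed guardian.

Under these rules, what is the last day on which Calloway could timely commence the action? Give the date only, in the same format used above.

The claim accrued on 2019-11-05, when the wrongful act occurred.
The untolled deadline — 1 year after 2019-11-05 — is 2020-11-05.
The period was tolled for 292 days by the defendant's active military service (2020-01-30 to 2020-11-17), pushing the deadline to 2021-08-24.
The plaintiff's legal incapacity from 2021-07-29 to 2022-09-08 tolled the period for 406 days, extending the deadline to 2022-10-04.

2022-10-04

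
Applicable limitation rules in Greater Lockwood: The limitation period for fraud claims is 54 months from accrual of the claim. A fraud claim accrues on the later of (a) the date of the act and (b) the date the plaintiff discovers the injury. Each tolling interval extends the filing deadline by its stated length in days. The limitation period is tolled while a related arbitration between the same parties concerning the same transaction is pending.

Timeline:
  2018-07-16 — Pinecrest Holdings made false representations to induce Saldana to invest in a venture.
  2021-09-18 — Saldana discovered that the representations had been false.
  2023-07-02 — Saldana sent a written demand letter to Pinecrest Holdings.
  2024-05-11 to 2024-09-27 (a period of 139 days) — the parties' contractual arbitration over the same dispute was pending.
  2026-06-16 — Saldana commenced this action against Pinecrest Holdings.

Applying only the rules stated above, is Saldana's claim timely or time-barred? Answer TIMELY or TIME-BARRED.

TIMELY

Because discovery on 2021-09-18 post-dates the 2018-07-16 act, accrual under the later-of rule falls on 2021-09-18.
The untolled deadline — 54 months after 2021-09-18 — is 2026-03-18.
Because the pending related arbitration ran from 2024-05-11 to 2024-09-27, the deadline is extended by 139 days to 2026-08-04.
The other events in the timeline have no effect on the limitation period under the stated rules.
Filing on 2026-06-16 beat the 2026-08-04 deadline — the action is timely.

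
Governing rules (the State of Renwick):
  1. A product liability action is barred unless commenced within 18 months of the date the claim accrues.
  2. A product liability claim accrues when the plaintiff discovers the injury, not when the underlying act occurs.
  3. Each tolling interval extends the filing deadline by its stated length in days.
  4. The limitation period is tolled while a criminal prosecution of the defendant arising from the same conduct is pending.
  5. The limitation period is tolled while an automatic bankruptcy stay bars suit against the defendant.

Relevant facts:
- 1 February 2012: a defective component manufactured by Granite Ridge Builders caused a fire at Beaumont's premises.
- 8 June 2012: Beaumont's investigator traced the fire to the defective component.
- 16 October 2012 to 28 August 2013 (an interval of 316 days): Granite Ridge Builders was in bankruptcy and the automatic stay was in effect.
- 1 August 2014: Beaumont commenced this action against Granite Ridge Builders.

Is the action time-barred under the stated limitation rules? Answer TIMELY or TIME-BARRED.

TIMELY

Accrual is tied to discovery, so the period began on 8 June 2012 rather than on 1 February 2012 when the act occurred.
18 months from 8 June 2012 is 8 December 2013.
The period was tolled for 316 days by the automatic bankruptcy stay (16 October 2012 to 28 August 2013), pushing the deadline to 20 October 2014.
Filing on 1 August 2014 beat the 20 October 2014 deadline — the action is timely.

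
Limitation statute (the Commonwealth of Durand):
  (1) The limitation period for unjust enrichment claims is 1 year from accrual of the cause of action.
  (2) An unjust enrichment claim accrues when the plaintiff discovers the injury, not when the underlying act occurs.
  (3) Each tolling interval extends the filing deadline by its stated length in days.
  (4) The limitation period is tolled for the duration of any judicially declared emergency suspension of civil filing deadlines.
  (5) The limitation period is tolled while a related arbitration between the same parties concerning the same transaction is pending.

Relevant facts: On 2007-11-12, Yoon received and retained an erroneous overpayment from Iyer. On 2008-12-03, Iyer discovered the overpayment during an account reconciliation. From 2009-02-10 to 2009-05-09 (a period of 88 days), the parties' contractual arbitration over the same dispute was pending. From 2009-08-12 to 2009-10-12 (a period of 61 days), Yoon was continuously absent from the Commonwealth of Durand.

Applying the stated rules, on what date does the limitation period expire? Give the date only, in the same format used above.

Accrual is tied to discovery, so the period began on 2008-12-03 rather than on 2007-11-12 when the act occurred.
The untolled deadline — 1 year after 2008-12-03 — is 2009-12-03.
Because the pending related arbitration ran from 2009-02-10 to 2009-05-09, the deadline is extended by 88 days to 2010-03-01.
The defendant's absence from the jurisdiction from 2009-08-12 to 2009-10-12 does not toll the period, because no stated rule makes the defendant's absence a tolling event.

2010-03-01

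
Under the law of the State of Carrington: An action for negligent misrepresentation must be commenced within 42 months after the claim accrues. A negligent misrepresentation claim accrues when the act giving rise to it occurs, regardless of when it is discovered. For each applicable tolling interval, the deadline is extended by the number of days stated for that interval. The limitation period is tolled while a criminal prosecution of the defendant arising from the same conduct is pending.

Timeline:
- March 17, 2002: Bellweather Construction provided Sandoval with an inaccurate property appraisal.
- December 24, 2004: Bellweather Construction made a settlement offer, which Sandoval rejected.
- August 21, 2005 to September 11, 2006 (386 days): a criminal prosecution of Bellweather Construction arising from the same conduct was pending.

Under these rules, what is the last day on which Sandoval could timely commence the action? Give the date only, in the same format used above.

The claim accrued on March 17, 2002, when the wrongful act occurred.
Adding the 42 months base period to March 17, 2002 gives a deadline of September 17, 2005, before any tolling.
Because the pending criminal prosecution ran from August 21, 2005 to September 11, 2006, the deadline is extended by 386 days to October 8, 2006.
The other events in the timeline have no effect on the limitation period under the stated rules.

October 8, 2006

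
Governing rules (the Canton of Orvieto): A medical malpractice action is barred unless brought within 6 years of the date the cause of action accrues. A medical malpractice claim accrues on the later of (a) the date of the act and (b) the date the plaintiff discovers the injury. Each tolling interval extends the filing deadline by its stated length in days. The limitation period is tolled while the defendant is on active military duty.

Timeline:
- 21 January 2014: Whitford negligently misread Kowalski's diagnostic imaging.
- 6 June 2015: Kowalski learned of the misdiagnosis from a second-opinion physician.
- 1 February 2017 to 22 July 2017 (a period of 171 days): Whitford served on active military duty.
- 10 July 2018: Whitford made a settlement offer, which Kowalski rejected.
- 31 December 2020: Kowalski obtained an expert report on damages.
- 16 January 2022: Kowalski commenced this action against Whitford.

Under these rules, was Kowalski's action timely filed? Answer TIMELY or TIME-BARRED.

Taking the later of the act (21 January 2014) and discovery (6 June 2015), the claim accrued on 6 June 2015.
The untolled deadline — 6 years after 6 June 2015 — is 6 June 2021.
The defendant's active military service from 1 February 2017 to 22 July 2017 tolled the period for 171 days, extending the deadline to 24 November 2021.
The other events in the timeline have no effect on the limitation period under the stated rules.
Filing on 16 January 2022 missed the 24 November 2021 deadline — the action is time-barred.

TIME-BARRED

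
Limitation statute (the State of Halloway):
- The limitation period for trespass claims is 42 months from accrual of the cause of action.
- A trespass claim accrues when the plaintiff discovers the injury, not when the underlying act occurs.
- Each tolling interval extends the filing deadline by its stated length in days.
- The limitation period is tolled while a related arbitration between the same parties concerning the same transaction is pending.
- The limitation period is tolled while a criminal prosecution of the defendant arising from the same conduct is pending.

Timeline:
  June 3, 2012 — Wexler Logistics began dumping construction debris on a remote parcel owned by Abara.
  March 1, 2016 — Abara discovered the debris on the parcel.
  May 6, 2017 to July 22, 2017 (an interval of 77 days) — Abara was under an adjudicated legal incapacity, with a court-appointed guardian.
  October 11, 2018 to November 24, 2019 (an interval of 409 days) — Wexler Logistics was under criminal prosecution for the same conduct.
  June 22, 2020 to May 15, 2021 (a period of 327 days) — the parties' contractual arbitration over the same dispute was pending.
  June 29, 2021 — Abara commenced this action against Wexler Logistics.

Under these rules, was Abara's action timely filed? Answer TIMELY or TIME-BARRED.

The claim did not accrue until Abara discovered the injury on March 1, 2016; the June 3, 2012 act date does not start the clock under the stated rule.
Adding the 42 months base period to March 1, 2016 gives a deadline of September 1, 2019, before any tolling.
Because the pending criminal prosecution ran from October 11, 2018 to November 24, 2019, the deadline is extended by 409 days to October 14, 2020.
Because the pending related arbitration ran from June 22, 2020 to May 15, 2021, the deadline is extended by 327 days to September 6, 2021.
Although the plaintiff's incapacity ran from May 6, 2017 to July 22, 2017, the stated rules do not make that a tolling event, so it is disregarded.
The June 29, 2021 filing precedes the September 6, 2021 deadline; the claim is timely.

TIMELY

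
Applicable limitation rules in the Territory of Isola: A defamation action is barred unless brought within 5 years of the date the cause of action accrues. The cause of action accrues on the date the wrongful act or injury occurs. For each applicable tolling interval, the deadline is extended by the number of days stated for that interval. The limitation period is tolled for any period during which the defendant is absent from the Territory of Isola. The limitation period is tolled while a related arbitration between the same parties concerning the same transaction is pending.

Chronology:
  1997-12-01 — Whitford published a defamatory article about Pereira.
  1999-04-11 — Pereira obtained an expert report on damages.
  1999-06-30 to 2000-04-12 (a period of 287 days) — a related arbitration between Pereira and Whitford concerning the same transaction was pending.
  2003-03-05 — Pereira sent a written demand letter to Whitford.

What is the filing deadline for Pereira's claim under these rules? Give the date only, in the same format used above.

2003-09-14

The cause of action accrued on 1997-12-01, the date of the act.
The untolled deadline — 5 years after 1997-12-01 — is 2002-12-01.
The period was tolled for 287 days by the pending related arbitration (1999-06-30 to 2000-04-12), pushing the deadline to 2003-09-14.
Nothing else in the chronology tolls or restarts the period.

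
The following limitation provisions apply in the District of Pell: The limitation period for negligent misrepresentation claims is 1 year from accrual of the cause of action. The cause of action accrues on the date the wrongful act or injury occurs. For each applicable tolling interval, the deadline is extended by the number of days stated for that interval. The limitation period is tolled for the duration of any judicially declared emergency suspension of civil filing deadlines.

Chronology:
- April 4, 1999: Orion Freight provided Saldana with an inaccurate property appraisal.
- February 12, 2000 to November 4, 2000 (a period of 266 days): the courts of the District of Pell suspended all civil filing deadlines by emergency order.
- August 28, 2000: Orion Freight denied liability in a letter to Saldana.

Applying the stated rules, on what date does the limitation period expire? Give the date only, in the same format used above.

The claim accrued on April 4, 1999, when the wrongful act occurred.
The untolled deadline — 1 year after April 4, 1999 — is April 4, 2000.
Because the emergency suspension of filing deadlines ran from February 12, 2000 to November 4, 2000, the deadline is extended by 266 days to December 26, 2000.
The other events in the timeline have no effect on the limitation period under the stated rules.

December 26, 2000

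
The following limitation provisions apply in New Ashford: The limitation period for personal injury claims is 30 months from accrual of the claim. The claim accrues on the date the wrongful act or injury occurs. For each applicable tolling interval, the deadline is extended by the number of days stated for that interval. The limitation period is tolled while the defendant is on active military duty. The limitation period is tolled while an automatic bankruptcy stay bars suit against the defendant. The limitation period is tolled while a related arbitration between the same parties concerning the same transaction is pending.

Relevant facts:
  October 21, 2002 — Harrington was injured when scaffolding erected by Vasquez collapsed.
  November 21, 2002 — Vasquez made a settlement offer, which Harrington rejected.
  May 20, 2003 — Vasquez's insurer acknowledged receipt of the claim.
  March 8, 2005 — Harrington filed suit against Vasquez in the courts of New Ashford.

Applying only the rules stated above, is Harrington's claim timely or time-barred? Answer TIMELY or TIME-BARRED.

TIMELY

The claim accrued on October 21, 2002, the date of the act.
The untolled deadline — 30 months after October 21, 2002 — is April 21, 2005.
The other events in the timeline have no effect on the limitation period under the stated rules.
Harrington filed on March 8, 2005, before the April 21, 2005 deadline, so the action is timely.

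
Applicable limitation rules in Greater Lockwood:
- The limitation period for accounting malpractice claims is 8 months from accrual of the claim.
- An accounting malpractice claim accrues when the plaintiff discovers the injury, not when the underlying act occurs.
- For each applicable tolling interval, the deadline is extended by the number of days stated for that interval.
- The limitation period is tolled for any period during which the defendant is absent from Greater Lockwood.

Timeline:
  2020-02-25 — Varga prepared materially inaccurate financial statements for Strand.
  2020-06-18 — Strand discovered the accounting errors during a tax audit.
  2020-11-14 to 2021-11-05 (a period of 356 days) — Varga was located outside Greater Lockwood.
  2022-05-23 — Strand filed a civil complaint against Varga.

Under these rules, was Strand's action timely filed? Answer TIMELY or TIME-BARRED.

Accrual is tied to discovery, so the period began on 2020-06-18 rather than on 2020-02-25 when the act occurred.
Adding the 8 months base period to 2020-06-18 gives a deadline of 2021-02-18, before any tolling.
Because the defendant's absence from the jurisdiction ran from 2020-11-14 to 2021-11-05, the deadline is extended by 356 days to 2022-02-09.
Filing on 2022-05-23 missed the 2022-02-09 deadline — the action is time-barred.

TIME-BARRED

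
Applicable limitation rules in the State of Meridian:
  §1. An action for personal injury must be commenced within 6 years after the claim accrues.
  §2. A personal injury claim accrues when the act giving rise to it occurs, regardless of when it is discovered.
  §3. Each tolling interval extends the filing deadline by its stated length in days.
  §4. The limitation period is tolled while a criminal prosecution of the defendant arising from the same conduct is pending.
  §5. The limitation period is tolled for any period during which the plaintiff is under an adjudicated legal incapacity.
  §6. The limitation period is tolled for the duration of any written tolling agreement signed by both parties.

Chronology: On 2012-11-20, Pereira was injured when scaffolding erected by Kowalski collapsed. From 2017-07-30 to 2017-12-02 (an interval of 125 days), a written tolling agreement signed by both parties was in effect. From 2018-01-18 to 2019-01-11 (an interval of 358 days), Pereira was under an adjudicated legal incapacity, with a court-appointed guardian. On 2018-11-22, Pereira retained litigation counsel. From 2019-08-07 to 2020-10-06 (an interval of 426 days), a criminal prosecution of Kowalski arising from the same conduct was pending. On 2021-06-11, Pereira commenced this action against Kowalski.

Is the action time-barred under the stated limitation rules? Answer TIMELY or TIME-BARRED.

The claim accrued on 2012-11-20, the date of the act.
6 years from 2012-11-20 is 2018-11-20.
The written tolling agreement from 2017-07-30 to 2017-12-02 tolled the period for 125 days, extending the deadline to 2019-03-25.
Because the plaintiff's legal incapacity ran from 2018-01-18 to 2019-01-11, the deadline is extended by 358 days to 2020-03-17.
The pending criminal prosecution from 2019-08-07 to 2020-10-06 tolled the period for 426 days, extending the deadline to 2021-05-17.
The other events in the timeline have no effect on the limitation period under the stated rules.
Filing on 2021-06-11 missed the 2021-05-17 deadline — the action is time-barred.

TIME-BARRED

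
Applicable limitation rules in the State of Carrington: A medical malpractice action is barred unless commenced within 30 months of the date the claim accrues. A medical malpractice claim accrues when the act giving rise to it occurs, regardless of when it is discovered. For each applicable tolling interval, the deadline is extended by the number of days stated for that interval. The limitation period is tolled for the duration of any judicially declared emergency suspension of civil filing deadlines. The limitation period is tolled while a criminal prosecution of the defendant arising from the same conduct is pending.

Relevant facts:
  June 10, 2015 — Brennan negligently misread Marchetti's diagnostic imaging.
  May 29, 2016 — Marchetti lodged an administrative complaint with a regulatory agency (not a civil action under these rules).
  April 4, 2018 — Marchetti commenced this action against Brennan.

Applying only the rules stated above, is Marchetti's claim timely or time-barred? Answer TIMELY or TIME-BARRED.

TIME-BARRED

The claim accrued on June 10, 2015, when the wrongful act occurred.
30 months from June 10, 2015 is December 10, 2017.
Nothing else in the chronology tolls or restarts the period.
Filing on April 4, 2018 missed the December 10, 2017 deadline — the action is time-barred.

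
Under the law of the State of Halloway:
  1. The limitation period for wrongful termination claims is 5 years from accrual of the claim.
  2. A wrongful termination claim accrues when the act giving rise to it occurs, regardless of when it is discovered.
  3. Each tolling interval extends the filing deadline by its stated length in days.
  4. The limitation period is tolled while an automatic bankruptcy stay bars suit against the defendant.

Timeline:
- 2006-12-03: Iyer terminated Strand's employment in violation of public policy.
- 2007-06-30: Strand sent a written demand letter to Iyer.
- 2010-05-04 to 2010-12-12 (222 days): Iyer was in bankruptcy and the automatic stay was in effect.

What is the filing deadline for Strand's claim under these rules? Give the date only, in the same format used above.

2012-07-12

The claim accrued on 2006-12-03, when the wrongful act occurred.
5 years from 2006-12-03 is 2011-12-03.
Because the automatic bankruptcy stay ran from 2010-05-04 to 2010-12-12, the deadline is extended by 222 days to 2012-07-12.
None of the other events listed affects the running of the period under the stated rules.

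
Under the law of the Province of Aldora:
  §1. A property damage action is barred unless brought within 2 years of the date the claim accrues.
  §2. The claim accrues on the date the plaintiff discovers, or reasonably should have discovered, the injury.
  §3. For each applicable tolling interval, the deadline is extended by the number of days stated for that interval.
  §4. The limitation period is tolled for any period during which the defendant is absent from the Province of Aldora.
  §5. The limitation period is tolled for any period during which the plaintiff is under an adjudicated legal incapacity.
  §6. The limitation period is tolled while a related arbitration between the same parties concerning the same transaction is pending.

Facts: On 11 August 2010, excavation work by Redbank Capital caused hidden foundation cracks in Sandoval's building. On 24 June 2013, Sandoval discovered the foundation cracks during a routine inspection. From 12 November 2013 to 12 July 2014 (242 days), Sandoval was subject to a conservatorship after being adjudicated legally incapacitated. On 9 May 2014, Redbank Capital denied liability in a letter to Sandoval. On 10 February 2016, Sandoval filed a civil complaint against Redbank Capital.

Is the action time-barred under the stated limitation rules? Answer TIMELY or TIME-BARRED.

TIMELY

Under the discovery rule, the claim accrued on 24 June 2013, when Sandoval discovered the injury — not on the 11 August 2010 date of the underlying act.
2 years from 24 June 2013 is 24 June 2015.
The period was tolled for 242 days by the plaintiff's legal incapacity (12 November 2013 to 12 July 2014), pushing the deadline to 21 February 2016.
None of the other events listed affects the running of the period under the stated rules.
Filing on 10 February 2016 beat the 21 February 2016 deadline — the action is timely.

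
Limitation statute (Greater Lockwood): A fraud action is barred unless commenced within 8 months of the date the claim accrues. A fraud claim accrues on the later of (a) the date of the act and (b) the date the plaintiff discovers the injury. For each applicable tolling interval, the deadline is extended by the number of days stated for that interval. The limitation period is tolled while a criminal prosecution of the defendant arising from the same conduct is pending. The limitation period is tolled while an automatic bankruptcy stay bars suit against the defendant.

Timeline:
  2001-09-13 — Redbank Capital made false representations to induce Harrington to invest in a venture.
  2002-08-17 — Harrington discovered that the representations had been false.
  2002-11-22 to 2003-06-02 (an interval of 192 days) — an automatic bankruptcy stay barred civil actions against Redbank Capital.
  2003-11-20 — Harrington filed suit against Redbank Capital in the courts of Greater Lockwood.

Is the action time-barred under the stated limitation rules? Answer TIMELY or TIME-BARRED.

The claim accrued on 2002-08-17 — the later of the 2001-09-13 act and the 2002-08-17 discovery.
8 months from 2002-08-17 is 2003-04-17.
The period was tolled for 192 days by the automatic bankruptcy stay (2002-11-22 to 2003-06-02), pushing the deadline to 2003-10-26.
Harrington filed on 2003-11-20, after the 2003-10-26 deadline, so the action is time-barred.

TIME-BARRED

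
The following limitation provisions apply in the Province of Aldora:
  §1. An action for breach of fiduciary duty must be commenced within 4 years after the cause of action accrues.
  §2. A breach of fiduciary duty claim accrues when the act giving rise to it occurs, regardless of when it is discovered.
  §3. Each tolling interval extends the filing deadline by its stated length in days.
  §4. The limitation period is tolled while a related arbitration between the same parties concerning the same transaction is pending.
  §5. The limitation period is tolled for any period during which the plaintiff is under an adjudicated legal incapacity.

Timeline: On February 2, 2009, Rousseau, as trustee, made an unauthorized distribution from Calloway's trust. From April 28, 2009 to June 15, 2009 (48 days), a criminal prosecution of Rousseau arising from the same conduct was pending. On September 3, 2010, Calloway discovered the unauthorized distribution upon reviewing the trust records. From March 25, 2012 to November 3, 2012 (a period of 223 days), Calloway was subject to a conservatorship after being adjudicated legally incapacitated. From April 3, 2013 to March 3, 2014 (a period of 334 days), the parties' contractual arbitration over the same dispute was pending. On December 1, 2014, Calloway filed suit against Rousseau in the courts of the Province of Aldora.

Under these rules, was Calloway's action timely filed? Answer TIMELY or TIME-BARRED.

Accrual is governed by the date of the act, so the period began to run on February 2, 2009; the later discovery on September 3, 2010 is irrelevant under the stated rule.
Adding the 4 years base period to February 2, 2009 gives a deadline of February 2, 2013, before any tolling.
The plaintiff's legal incapacity from March 25, 2012 to November 3, 2012 tolled the period for 223 days, extending the deadline to September 13, 2013.
Because the pending related arbitration ran from April 3, 2013 to March 3, 2014, the deadline is extended by 334 days to August 13, 2014.
Although a criminal prosecution ran from April 28, 2009 to June 15, 2009, the stated rules do not make that a tolling event, so it is disregarded.
The December 1, 2014 filing falls after the August 13, 2014 deadline; the claim is time-barred.

TIME-BARRED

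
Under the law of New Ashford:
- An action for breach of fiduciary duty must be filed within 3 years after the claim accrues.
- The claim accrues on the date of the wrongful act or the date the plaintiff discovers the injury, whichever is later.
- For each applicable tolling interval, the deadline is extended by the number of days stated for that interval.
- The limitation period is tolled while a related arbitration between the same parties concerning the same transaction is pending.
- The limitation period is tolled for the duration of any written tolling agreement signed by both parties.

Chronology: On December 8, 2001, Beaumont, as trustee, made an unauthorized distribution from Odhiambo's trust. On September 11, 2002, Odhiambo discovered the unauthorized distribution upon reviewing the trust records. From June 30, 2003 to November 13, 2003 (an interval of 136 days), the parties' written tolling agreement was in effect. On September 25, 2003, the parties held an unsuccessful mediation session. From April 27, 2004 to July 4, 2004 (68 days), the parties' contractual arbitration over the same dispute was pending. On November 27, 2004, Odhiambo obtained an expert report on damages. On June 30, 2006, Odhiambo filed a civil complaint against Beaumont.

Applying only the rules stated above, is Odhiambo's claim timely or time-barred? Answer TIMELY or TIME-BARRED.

TIME-BARRED

Because discovery on September 11, 2002 post-dates the December 8, 2001 act, accrual under the later-of rule falls on September 11, 2002.
Adding the 3 years base period to September 11, 2002 gives a deadline of September 11, 2005, before any tolling.
The written tolling agreement from June 30, 2003 to November 13, 2003 tolled the period for 136 days, extending the deadline to January 25, 2006.
The period was tolled for 68 days by the pending related arbitration (April 27, 2004 to July 4, 2004), pushing the deadline to April 3, 2006.
None of the other events listed affects the running of the period under the stated rules.
The June 30, 2006 filing falls after the April 3, 2006 deadline; the claim is time-barred.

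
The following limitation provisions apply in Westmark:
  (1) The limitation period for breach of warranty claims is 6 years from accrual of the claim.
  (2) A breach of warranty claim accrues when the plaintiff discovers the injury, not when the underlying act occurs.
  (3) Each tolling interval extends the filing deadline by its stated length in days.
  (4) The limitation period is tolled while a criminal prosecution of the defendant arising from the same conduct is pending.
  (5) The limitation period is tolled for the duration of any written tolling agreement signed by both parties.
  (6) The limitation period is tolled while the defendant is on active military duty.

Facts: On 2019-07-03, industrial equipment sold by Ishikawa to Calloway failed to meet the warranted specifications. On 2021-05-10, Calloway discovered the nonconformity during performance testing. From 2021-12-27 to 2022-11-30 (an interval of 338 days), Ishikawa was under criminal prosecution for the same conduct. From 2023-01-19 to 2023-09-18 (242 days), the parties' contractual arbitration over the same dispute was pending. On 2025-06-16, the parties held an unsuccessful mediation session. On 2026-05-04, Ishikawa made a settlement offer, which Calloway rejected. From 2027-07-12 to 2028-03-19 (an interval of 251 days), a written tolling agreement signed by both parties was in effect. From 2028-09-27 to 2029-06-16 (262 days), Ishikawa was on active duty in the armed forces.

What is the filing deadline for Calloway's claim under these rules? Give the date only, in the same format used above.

The claim did not accrue until Calloway discovered the injury on 2021-05-10; the 2019-07-03 act date does not start the clock under the stated rule.
The untolled deadline — 6 years after 2021-05-10 — is 2027-05-10.
Because the pending criminal prosecution ran from 2021-12-27 to 2022-11-30, the deadline is extended by 338 days to 2028-04-12.
The period was tolled for 251 days by the written tolling agreement (2027-07-12 to 2028-03-19), pushing the deadline to 2028-12-19.
The defendant's active military service from 2028-09-27 to 2029-06-16 tolled the period for 262 days, extending the deadline to 2029-09-07.
Although a pending arbitration ran from 2023-01-19 to 2023-09-18, the stated rules do not make that a tolling event, so it is disregarded.
The other events in the timeline have no effect on the limitation period under the stated rules.

2029-09-07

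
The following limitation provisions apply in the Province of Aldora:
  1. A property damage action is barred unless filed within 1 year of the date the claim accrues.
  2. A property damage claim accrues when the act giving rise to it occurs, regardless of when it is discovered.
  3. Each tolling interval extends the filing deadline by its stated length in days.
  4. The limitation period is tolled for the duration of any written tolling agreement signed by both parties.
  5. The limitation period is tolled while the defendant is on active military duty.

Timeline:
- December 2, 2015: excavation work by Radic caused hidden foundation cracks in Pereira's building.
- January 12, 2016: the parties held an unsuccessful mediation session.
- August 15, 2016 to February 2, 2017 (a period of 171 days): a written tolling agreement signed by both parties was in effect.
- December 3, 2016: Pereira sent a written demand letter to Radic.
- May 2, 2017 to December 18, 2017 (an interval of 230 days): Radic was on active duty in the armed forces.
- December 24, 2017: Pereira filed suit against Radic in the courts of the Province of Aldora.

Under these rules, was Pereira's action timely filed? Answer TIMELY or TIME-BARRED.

TIMELY

The limitation period began to run on December 2, 2015.
1 year from December 2, 2015 is December 2, 2016.
The period was tolled for 171 days by the written tolling agreement (August 15, 2016 to February 2, 2017), pushing the deadline to May 22, 2017.
The period was tolled for 230 days by the defendant's active military service (May 2, 2017 to December 18, 2017), pushing the deadline to January 7, 2018.
None of the other events listed affects the running of the period under the stated rules.
The December 24, 2017 filing precedes the January 7, 2018 deadline; the claim is timely.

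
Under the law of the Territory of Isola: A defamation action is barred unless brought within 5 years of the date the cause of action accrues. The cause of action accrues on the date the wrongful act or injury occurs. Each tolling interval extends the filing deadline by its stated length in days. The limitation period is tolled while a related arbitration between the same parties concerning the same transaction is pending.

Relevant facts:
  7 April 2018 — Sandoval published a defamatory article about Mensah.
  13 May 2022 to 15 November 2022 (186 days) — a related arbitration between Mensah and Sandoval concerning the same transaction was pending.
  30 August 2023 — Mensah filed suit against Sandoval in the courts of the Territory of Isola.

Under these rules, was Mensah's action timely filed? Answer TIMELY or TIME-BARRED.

TIMELY

The cause of action accrued on 7 April 2018, the date of the act.
Adding the 5 years base period to 7 April 2018 gives a deadline of 7 April 2023, before any tolling.
The period was tolled for 186 days by the pending related arbitration (13 May 2022 to 15 November 2022), pushing the deadline to 10 October 2023.
Mensah filed on 30 August 2023, before the 10 October 2023 deadline, so the action is timely.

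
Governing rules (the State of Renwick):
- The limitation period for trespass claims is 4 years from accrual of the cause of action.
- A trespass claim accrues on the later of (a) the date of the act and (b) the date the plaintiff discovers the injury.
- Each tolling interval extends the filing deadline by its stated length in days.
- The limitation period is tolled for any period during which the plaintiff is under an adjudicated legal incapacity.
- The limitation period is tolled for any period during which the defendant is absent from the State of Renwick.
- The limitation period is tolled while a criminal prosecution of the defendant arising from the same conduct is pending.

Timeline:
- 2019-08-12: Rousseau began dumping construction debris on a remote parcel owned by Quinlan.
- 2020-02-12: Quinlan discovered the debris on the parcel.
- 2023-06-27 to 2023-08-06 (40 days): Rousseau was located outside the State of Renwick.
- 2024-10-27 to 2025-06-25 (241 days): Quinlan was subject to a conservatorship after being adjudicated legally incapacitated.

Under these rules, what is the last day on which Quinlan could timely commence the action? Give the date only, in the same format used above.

2024-03-23

The claim accrued on 2020-02-12 — the later of the 2019-08-12 act and the 2020-02-12 discovery.
Adding the 4 years base period to 2020-02-12 gives a deadline of 2024-02-12, before any tolling.
Because the defendant's absence from the jurisdiction ran from 2023-06-27 to 2023-08-06, the deadline is extended by 40 days to 2024-03-23.
By the time the plaintiff's legal incapacity began on 2024-10-27, the limitation period had already expired on 2024-03-23; that interval cannot revive it.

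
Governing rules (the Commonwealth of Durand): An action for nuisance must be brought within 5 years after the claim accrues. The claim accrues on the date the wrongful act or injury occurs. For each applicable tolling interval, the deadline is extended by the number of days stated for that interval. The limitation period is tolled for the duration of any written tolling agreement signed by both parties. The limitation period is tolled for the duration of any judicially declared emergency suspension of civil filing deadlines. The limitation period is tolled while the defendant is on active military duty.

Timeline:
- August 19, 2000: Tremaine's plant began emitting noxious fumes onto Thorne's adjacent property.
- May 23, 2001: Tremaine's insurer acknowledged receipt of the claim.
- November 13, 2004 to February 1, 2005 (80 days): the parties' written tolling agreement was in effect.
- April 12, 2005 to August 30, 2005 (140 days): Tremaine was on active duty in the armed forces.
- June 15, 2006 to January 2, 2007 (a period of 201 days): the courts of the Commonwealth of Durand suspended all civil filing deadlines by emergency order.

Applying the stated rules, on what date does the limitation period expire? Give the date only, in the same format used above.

March 27, 2006

The limitation period began to run on August 19, 2000.
Adding the 5 years base period to August 19, 2000 gives a deadline of August 19, 2005, before any tolling.
The written tolling agreement from November 13, 2004 to February 1, 2005 tolled the period for 80 days, extending the deadline to November 7, 2005.
Because the defendant's active military service ran from April 12, 2005 to August 30, 2005, the deadline is extended by 140 days to March 27, 2006.
By the time the emergency suspension of filing deadlines began on June 15, 2006, the limitation period had already expired on March 27, 2006; that interval cannot revive it.
Nothing else in the chronology tolls or restarts the period.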